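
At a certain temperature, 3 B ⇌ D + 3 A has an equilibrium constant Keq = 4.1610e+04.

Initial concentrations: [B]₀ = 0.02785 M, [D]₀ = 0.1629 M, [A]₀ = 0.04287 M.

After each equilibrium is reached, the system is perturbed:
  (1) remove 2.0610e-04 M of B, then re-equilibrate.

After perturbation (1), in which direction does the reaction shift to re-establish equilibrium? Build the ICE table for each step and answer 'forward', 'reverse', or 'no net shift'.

Direction: reverse

Q₀ = 0.5942 vs Keq = 4.1610e+04 ⇒ Q<K, forward
Step 1:
                    B           D           A
  I           0.02785      0.1629     0.04287
  C          -0.02673    0.008911     0.02673
  E          0.001117      0.1718      0.0696
  solve Keq expr → x = 0.008911; check Q = 4.1610e+04
Then remove 2.0610e-04 M of B.
Step 2:
                    B           D           A
  I        9.1054e-04      0.1718      0.0696
  C        2.0270e-04 -6.7567e-05 -2.0270e-04
  E          0.001113      0.1717      0.0694
  solve Keq expr → x = -6.7567e-05; check Q = 4.1610e+04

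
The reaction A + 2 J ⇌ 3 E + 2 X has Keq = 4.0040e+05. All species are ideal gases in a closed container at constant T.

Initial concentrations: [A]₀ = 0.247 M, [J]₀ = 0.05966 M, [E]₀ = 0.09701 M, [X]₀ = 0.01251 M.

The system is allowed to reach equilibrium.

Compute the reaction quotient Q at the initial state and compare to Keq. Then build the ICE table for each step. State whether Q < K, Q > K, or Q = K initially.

Q₀ = 1.6252e-04; Q < K (proceeds forward)

Q₀ = 1.6252e-04 vs Keq = 4.0040e+05 ⇒ Q<K, forward
Step 1:
                    A           J           E           X
  init          0.247     0.05966     0.09701     0.01251
  Δ          -0.02982    -0.05964     0.08946     0.05964
  eq           0.2172  1.9701e-05      0.1865     0.07215
  solve Keq expr → x = 0.02982; check Q = 4.0040e+05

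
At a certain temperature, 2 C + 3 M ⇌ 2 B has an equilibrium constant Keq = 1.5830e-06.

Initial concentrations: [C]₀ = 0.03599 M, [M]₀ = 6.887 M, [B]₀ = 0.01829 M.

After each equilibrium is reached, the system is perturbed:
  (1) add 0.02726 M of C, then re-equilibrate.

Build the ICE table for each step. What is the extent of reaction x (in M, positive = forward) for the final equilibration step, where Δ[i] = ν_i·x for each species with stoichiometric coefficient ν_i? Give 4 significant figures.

Q₀ = 7.9063e-04 vs Keq = 1.5830e-06 ⇒ Q>K, reverse
Step 1:
                  C         M         B
  Initial   0.03599     6.887   0.01829
  Change    0.01708   0.02561  -0.01708
  Equil     0.05307     6.913  0.001213
  solve Keq expr → x = -0.008538; check Q = 1.5830e-06
Then add 0.02726 M of C.
Step 2:
                  C         M         B
  Initial   0.08033     6.913  0.001213
  Change  -6.0906e-04 -9.1359e-04 6.0906e-04
  Equil     0.07972     6.912  0.001823
  solve Keq expr → x = 3.0453e-04; check Q = 1.5830e-06

x = 3.0453e-04 M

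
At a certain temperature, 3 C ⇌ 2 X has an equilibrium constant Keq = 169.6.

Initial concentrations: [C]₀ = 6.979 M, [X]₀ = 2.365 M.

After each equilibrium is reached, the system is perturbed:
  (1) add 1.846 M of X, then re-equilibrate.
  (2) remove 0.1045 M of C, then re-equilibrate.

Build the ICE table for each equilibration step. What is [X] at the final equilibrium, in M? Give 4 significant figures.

Q₀ = 0.01645 vs Keq = 169.6 ⇒ Q<K, forward
Step 1:
                  C         X
  I           6.979     2.365
  C          -6.344     4.229
  E          0.6353     6.594
  solve Keq expr → x = 2.115; check Q = 169.6
Then add 1.846 M of X.
Step 2:
                  C         X
  I          0.6353      8.44
  C          0.1093  -0.07287
  E          0.7446     8.367
  solve Keq expr → x = -0.03644; check Q = 169.6
Then remove 0.1045 M of C.
Step 3:
                  C         X
  I          0.6401     8.367
  C          0.1005  -0.06701
  E          0.7406       8.3
  solve Keq expr → x = -0.03351; check Q = 169.6

[X]_eq = 8.3 M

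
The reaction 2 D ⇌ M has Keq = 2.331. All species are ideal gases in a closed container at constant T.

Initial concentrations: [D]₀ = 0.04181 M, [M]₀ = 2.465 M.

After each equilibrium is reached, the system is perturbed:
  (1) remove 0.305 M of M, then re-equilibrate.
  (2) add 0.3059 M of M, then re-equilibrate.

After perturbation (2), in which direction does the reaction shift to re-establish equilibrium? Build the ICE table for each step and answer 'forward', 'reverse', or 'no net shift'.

Q₀ = 1410 vs Keq = 2.331 ⇒ Q>K, reverse
Step 1:
                   D          M
  Initial    0.04181      2.465
  Change      0.8892    -0.4446
  Equil        0.931       2.02
  solve Keq expr → x = -0.4446; check Q = 2.331
Then remove 0.305 M of M.
Step 2:
                   D          M
  Initial      0.931      1.715
  Change    -0.06505    0.03253
  Equil       0.8659      1.748
  solve Keq expr → x = 0.03253; check Q = 2.331
Then add 0.3059 M of M.
Step 3:
                   D          M
  Initial     0.8659      2.054
  Change     0.06524   -0.03262
  Equil       0.9312      2.021
  solve Keq expr → x = -0.03262; check Q = 2.331

Direction: reverse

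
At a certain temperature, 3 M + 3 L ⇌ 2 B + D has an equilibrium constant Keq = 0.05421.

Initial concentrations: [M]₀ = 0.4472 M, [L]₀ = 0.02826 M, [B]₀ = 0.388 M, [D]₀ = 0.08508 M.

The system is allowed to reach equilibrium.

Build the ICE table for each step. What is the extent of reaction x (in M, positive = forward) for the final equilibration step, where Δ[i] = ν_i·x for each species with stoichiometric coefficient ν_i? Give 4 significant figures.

Q₀ = 6346 vs Keq = 0.05421 ⇒ Q>K, reverse
Step 1:
                  M         L         B         D
  init       0.4472   0.02826     0.388   0.08508
  Δ          0.2369    0.2369   -0.1579  -0.07897
  eq         0.6841    0.2652    0.2301  0.006113
  solve Keq expr → x = -0.07897; check Q = 0.05421

x = -0.07897 M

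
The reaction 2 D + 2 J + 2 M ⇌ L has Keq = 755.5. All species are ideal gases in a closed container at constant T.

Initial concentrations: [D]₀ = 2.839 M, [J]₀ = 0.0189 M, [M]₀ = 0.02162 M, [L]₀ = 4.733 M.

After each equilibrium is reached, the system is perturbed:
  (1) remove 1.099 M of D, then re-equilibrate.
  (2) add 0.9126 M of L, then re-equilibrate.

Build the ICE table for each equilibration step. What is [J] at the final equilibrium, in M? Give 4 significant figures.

Q₀ = 3.5170e+06 vs Keq = 755.5 ⇒ Q>K, reverse
Step 1:
                   D          J          M          L
  Initial      2.839     0.0189    0.02162      4.733
  Change      0.1421     0.1421     0.1421   -0.07104
  Equil        2.981      0.161     0.1637      4.662
  solve Keq expr → x = -0.07104; check Q = 755.5
Then remove 1.099 M of D.
Step 2:
                   D          J          M          L
  Initial      1.882      0.161     0.1637      4.662
  Change     0.03963    0.03963    0.03963   -0.01982
  Equil        1.922     0.2006     0.2033      4.642
  solve Keq expr → x = -0.01982; check Q = 755.5
Then add 0.9126 M of L.
Step 3:
                   D          J          M          L
  Initial      1.922     0.2006     0.2033      5.555
  Change    0.008748   0.008748   0.008748  -0.004374
  Equil         1.93     0.2094     0.2121       5.55
  solve Keq expr → x = -0.004374; check Q = 755.5

[J]_eq = 0.2094 M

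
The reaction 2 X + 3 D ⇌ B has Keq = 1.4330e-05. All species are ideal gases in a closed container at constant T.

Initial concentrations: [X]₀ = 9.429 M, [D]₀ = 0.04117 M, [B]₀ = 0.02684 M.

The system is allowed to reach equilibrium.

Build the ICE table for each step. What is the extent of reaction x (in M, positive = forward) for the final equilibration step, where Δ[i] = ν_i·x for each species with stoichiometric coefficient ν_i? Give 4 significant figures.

Q₀ = 4.326 vs Keq = 1.4330e-05 ⇒ Q>K, reverse
Step 1:
                  X         D         B
  Initial     9.429   0.04117   0.02684
  Change    0.05368   0.08051  -0.02684
  Equil       9.483    0.1217 2.3217e-06
  solve Keq expr → x = -0.02684; check Q = 1.4330e-05

x = -0.02684 M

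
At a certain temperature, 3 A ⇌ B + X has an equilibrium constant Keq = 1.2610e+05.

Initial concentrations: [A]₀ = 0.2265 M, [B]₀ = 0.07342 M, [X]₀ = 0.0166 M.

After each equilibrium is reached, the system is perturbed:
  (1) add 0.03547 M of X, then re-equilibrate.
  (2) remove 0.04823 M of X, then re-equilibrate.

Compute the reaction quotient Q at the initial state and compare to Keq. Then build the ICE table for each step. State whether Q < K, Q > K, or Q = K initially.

Q₀ = 0.1049; Q < K (proceeds forward)

Q₀ = 0.1049 vs Keq = 1.2610e+05 ⇒ Q<K, forward
Step 1:
                    A           B           X
  I            0.2265     0.07342      0.0166
  C           -0.2218     0.07392     0.07392
  E          0.004729      0.1473     0.09052
  solve Keq expr → x = 0.07392; check Q = 1.2610e+05
Then add 0.03547 M of X.
Step 2:
                    A           B           X
  I          0.004729      0.1473       0.126
  C        5.4628e-04 -1.8209e-04 -1.8209e-04
  E          0.005276      0.1472      0.1258
  solve Keq expr → x = -1.8209e-04; check Q = 1.2610e+05
Then remove 0.04823 M of X.
Step 3:
                    A           B           X
  I          0.005276      0.1472     0.07758
  C       -7.7756e-04  2.5919e-04  2.5919e-04
  E          0.004498      0.1474     0.07784
  solve Keq expr → x = 2.5919e-04; check Q = 1.2610e+05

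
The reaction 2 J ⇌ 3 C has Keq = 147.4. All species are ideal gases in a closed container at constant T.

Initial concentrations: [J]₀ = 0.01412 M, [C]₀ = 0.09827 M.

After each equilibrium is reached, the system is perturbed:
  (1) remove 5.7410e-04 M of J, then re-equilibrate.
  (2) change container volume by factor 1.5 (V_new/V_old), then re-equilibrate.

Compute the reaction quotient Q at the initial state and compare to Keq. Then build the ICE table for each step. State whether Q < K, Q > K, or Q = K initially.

Q₀ = 4.76 vs Keq = 147.4 ⇒ Q<K, forward
Step 1:
                  J         C
  init      0.01412   0.09827
  Δ        -0.01092   0.01638
  eq       0.003198    0.1147
  solve Keq expr → x = 0.005461; check Q = 147.4
Then remove 5.7410e-04 M of J.
Step 2:
                  J         C
  init     0.002624    0.1147
  Δ       5.4026e-04 -8.1039e-04
  eq       0.003164    0.1138
  solve Keq expr → x = -2.7013e-04; check Q = 147.4
Then change container volume by factor 1.5 (V_new/V_old).
Step 3:
                  J         C
  init     0.002109    0.0759
  Δ       -3.6821e-04 5.5232e-04
  eq       0.001741   0.07645
  solve Keq expr → x = 1.8411e-04; check Q = 147.4

Q₀ = 4.76; Q < K (proceeds forward)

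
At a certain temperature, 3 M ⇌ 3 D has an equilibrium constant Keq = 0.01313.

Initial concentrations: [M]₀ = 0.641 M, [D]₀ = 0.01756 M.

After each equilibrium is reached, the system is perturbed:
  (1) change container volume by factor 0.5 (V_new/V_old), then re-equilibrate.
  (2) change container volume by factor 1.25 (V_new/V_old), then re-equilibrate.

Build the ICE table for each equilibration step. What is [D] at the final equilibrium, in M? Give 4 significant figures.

Q₀ = 2.0559e-05 vs Keq = 0.01313 ⇒ Q<K, forward
Step 1:
                   M          D
  Initial      0.641    0.01756
  Change     -0.1081     0.1081
  Equil       0.5329     0.1257
  solve Keq expr → x = 0.03605; check Q = 0.01313
Then change container volume by factor 0.5 (V_new/V_old).
Step 2:
                   M          D
  Initial      1.066     0.2514
  Change           0          0
  Equil        1.066     0.2514
  solve Keq expr → x = 0; check Q = 0.01313
Then change container volume by factor 1.25 (V_new/V_old).
Step 3:
                   M          D
  Initial     0.8526     0.2011
  Change           0          0
  Equil       0.8526     0.2011
  solve Keq expr → x = 0; check Q = 0.01313

[D]_eq = 0.2011 M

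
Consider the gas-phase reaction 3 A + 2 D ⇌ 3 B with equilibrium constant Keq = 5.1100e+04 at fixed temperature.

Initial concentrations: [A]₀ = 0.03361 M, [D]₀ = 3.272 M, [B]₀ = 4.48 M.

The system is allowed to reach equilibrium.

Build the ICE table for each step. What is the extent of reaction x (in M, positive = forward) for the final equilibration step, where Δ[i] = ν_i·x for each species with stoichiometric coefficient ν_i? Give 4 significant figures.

x = -0.00692 M

Q₀ = 2.2121e+05 vs Keq = 5.1100e+04 ⇒ Q>K, reverse
Step 1:
                   A          D          B
  Initial    0.03361      3.272       4.48
  Change     0.02076    0.01384   -0.02076
  Equil      0.05437      3.286      4.459
  solve Keq expr → x = -0.00692; check Q = 5.1100e+04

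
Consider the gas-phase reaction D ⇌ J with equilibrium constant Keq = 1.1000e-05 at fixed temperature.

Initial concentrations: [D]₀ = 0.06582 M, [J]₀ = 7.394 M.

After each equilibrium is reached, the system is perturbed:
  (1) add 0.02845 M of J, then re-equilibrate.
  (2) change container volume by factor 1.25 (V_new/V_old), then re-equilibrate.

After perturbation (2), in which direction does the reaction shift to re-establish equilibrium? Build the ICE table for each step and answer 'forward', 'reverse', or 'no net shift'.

Q₀ = 112.3 vs Keq = 1.1000e-05 ⇒ Q>K, reverse
Step 1:
                    D           J
  init        0.06582       7.394
  Δ             7.394      -7.394
  eq             7.46  8.2057e-05
  solve Keq expr → x = -7.394; check Q = 1.1000e-05
Then add 0.02845 M of J.
Step 2:
                    D           J
  init           7.46     0.02853
  Δ           0.02845    -0.02845
  eq            7.488  8.2370e-05
  solve Keq expr → x = -0.02845; check Q = 1.1000e-05
Then change container volume by factor 1.25 (V_new/V_old).
Step 3:
                    D           J
  init          5.991  6.5896e-05
  Δ                 0           0
  eq            5.991  6.5896e-05
  solve Keq expr → x = 0; check Q = 1.1000e-05

Direction: no net shift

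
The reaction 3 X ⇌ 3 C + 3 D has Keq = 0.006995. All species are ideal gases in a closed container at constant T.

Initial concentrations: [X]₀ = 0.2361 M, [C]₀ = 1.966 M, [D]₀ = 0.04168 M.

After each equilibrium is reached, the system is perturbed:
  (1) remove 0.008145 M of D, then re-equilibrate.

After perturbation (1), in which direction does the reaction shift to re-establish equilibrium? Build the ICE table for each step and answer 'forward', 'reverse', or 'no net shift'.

Direction: forward

Q₀ = 0.04181 vs Keq = 0.006995 ⇒ Q>K, reverse
Step 1:
                   X          C          D
  Initial     0.2361      1.966    0.04168
  Change     0.01686   -0.01686   -0.01686
  Equil        0.253      1.949    0.02482
  solve Keq expr → x = -0.00562; check Q = 0.006995
Then remove 0.008145 M of D.
Step 2:
                   X          C          D
  Initial      0.253      1.949    0.01668
  Change   -0.007335   0.007335   0.007335
  Equil       0.2456      1.956    0.02401
  solve Keq expr → x = 0.002445; check Q = 0.006995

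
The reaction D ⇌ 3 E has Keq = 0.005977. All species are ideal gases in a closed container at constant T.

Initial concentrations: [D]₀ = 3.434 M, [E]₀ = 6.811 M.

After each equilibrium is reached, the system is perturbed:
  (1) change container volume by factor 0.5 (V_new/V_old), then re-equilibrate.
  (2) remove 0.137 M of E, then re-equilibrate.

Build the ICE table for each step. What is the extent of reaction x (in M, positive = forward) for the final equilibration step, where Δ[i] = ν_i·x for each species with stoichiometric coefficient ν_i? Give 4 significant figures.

x = 0.04548 M

Q₀ = 92.01 vs Keq = 0.005977 ⇒ Q>K, reverse
Step 1:
                  D         E
  init        3.434     6.811
  Δ           2.163    -6.489
  eq          5.597    0.3222
  solve Keq expr → x = -2.163; check Q = 0.005977
Then change container volume by factor 0.5 (V_new/V_old).
Step 2:
                  D         E
  init        11.19    0.6444
  Δ         0.07917   -0.2375
  eq          11.27    0.4069
  solve Keq expr → x = -0.07917; check Q = 0.005977
Then remove 0.137 M of E.
Step 3:
                  D         E
  init        11.27    0.2699
  Δ        -0.04548    0.1365
  eq          11.23    0.4064
  solve Keq expr → x = 0.04548; check Q = 0.005977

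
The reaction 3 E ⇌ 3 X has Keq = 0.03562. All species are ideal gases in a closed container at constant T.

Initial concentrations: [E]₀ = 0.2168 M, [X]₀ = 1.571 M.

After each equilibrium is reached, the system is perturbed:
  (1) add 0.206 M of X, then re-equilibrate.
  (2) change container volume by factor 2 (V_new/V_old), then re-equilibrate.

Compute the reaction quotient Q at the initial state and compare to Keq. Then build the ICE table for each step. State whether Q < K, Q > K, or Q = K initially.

Q₀ = 380.5; Q > K (proceeds reverse)

Q₀ = 380.5 vs Keq = 0.03562 ⇒ Q>K, reverse
Step 1:
                  E         X
  init       0.2168     1.571
  Δ           1.128    -1.128
  eq          1.345    0.4426
  solve Keq expr → x = -0.3761; check Q = 0.03562
Then add 0.206 M of X.
Step 2:
                  E         X
  init        1.345    0.6486
  Δ           0.155    -0.155
  eq            1.5    0.4936
  solve Keq expr → x = -0.05167; check Q = 0.03562
Then change container volume by factor 2 (V_new/V_old).
Step 3:
                  E         X
  init       0.7501    0.2468
  Δ               0         0
  eq         0.7501    0.2468
  solve Keq expr → x = 0; check Q = 0.03562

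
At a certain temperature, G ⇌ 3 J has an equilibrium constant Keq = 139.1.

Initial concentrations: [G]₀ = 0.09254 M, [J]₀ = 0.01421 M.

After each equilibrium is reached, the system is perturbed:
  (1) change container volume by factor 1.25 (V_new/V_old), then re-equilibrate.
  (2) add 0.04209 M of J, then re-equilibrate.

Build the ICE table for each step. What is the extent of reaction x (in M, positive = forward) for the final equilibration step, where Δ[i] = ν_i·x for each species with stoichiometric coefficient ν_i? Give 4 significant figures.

Q₀ = 3.1006e-05 vs Keq = 139.1 ⇒ Q<K, forward
Step 1:
                  G         J
  init      0.09254   0.01421
  Δ        -0.09236    0.2771
  eq      1.7770e-04    0.2913
  solve Keq expr → x = 0.09236; check Q = 139.1
Then change container volume by factor 1.25 (V_new/V_old).
Step 2:
                  G         J
  init    1.4216e-04     0.233
  Δ       -5.0997e-05 1.5299e-04
  eq      9.1160e-05    0.2332
  solve Keq expr → x = 5.0997e-05; check Q = 139.1
Then add 0.04209 M of J.
Step 3:
                  G         J
  init    9.1160e-05    0.2753
  Δ       5.8521e-05 -1.7556e-04
  eq      1.4968e-04    0.2751
  solve Keq expr → x = -5.8521e-05; check Q = 139.1

x = -5.8521e-05 M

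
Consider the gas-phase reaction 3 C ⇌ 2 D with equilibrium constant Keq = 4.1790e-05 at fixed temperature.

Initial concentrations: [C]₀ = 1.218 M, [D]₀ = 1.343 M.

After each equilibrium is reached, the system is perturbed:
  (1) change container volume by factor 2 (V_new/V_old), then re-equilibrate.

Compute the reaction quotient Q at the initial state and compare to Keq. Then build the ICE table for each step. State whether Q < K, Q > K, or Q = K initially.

Q₀ = 0.9982 vs Keq = 4.1790e-05 ⇒ Q>K, reverse
Step 1:
                  C         D
  Initial     1.218     1.343
  Change       1.96    -1.306
  Equil       3.178   0.03662
  solve Keq expr → x = -0.6532; check Q = 4.1790e-05
Then change container volume by factor 2 (V_new/V_old).
Step 2:
                  C         D
  Initial     1.589   0.01831
  Change   0.007899 -0.005266
  Equil       1.597   0.01304
  solve Keq expr → x = -0.002633; check Q = 4.1790e-05

Q₀ = 0.9982; Q > K (proceeds reverse)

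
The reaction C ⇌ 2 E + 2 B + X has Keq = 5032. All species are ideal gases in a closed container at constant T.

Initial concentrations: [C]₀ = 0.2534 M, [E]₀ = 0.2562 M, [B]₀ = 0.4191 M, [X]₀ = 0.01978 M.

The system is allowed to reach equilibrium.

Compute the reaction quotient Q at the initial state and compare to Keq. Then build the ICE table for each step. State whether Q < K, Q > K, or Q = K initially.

Q₀ = 8.9994e-04; Q < K (proceeds forward)

Q₀ = 8.9994e-04 vs Keq = 5032 ⇒ Q<K, forward
Step 1:
                  C         E         B         X
  Initial    0.2534    0.2562    0.4191   0.01978
  Change    -0.2534    0.5067    0.5067    0.2534
  Equil   2.7085e-05    0.7629    0.9258    0.2732
  solve Keq expr → x = 0.2534; check Q = 5032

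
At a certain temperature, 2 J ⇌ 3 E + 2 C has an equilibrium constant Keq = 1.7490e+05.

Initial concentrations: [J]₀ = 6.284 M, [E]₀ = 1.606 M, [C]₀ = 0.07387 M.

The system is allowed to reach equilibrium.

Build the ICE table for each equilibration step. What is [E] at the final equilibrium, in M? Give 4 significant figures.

Q₀ = 5.7240e-04 vs Keq = 1.7490e+05 ⇒ Q<K, forward
Step 1:
                    J           E           C
  init          6.284       1.606     0.07387
  Δ            -5.816       8.725       5.816
  eq           0.4676       10.33        5.89
  solve Keq expr → x = 2.908; check Q = 1.7490e+05

[E]_eq = 10.33 M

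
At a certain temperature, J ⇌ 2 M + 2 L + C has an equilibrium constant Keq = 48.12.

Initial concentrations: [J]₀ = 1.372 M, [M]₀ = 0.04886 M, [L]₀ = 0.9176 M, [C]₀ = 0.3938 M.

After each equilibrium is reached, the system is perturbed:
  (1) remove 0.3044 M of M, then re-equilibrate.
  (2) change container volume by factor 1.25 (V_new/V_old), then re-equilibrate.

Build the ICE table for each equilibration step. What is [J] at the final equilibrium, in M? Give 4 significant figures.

[J]_eq = 0.2761 M

Q₀ = 5.7695e-04 vs Keq = 48.12 ⇒ Q<K, forward
Step 1:
                   J          M          L          C
  Initial      1.372    0.04886     0.9176     0.3938
  Change     -0.8443      1.689      1.689     0.8443
  Equil       0.5277      1.738      2.606      1.238
  solve Keq expr → x = 0.8443; check Q = 48.12
Then remove 0.3044 M of M.
Step 2:
                   J          M          L          C
  Initial     0.5277      1.433      2.606      1.238
  Change    -0.05516     0.1103     0.1103    0.05516
  Equil       0.4725      1.543      2.717      1.293
  solve Keq expr → x = 0.05516; check Q = 48.12
Then change container volume by factor 1.25 (V_new/V_old).
Step 3:
                   J          M          L          C
  Initial      0.378      1.235      2.173      1.035
  Change     -0.1019     0.2037     0.2037     0.1019
  Equil       0.2761      1.438      2.377      1.137
  solve Keq expr → x = 0.1019; check Q = 48.12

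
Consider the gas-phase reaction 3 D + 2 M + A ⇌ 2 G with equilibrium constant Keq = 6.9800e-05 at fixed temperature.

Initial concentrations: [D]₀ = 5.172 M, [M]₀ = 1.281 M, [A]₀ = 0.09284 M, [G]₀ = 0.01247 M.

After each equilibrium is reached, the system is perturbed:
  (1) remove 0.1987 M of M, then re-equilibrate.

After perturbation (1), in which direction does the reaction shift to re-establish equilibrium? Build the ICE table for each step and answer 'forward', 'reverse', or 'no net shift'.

Q₀ = 7.3778e-06 vs Keq = 6.9800e-05 ⇒ Q<K, forward
Step 1:
                   D          M          A          G
  I            5.172      1.281    0.09284    0.01247
  C         -0.03376   -0.02251   -0.01125    0.02251
  E            5.138      1.258    0.08159    0.03498
  solve Keq expr → x = 0.01125; check Q = 6.9800e-05
Then remove 0.1987 M of M.
Step 2:
                   D          M          A          G
  I            5.138       1.06    0.08159    0.03498
  C         0.007325   0.004883   0.002442  -0.004883
  E            5.146      1.065    0.08403     0.0301
  solve Keq expr → x = -0.002442; check Q = 6.9800e-05

Direction: reverse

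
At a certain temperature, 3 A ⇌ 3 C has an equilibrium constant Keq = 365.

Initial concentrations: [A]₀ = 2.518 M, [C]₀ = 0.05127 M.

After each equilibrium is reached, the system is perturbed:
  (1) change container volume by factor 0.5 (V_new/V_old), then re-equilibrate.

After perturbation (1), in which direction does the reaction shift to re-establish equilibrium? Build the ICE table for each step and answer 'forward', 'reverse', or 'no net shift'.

Direction: no net shift

Q₀ = 8.4416e-06 vs Keq = 365 ⇒ Q<K, forward
Step 1:
                    A           C
  Initial       2.518     0.05127
  Change       -2.203       2.203
  Equil        0.3154       2.254
  solve Keq expr → x = 0.7342; check Q = 365
Then change container volume by factor 0.5 (V_new/V_old).
Step 2:
                    A           C
  Initial      0.6308       4.508
  Change            0           0
  Equil        0.6308       4.508
  solve Keq expr → x = 0; check Q = 365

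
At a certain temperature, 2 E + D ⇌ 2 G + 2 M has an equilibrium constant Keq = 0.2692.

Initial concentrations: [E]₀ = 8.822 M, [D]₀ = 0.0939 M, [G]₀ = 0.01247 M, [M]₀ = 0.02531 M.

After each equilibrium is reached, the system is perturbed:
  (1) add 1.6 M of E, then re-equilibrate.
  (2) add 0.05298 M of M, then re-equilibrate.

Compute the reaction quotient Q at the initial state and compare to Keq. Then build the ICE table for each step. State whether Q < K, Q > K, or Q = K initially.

Q₀ = 1.3631e-08 vs Keq = 0.2692 ⇒ Q<K, forward
Step 1:
                   E          D          G          M
  init         8.822     0.0939    0.01247    0.02531
  Δ          -0.1876   -0.09381     0.1876     0.1876
  eq           8.634 9.0444e-05     0.2001     0.2129
  solve Keq expr → x = 0.09381; check Q = 0.2692
Then add 1.6 M of E.
Step 2:
                   E          D          G          M
  init         10.23 9.0444e-05     0.2001     0.2129
  Δ       -5.2006e-05 -2.6003e-05 5.2006e-05 5.2006e-05
  eq           10.23 6.4441e-05     0.2001      0.213
  solve Keq expr → x = 2.6003e-05; check Q = 0.2692
Then add 0.05298 M of M.
Step 3:
                   E          D          G          M
  init         10.23 6.4441e-05     0.2001      0.266
  Δ       7.1839e-05 3.5920e-05 -7.1839e-05 -7.1839e-05
  eq           10.23 1.0036e-04     0.2001     0.2659
  solve Keq expr → x = -3.5920e-05; check Q = 0.2692

Q₀ = 1.3631e-08; Q < K (proceeds forward)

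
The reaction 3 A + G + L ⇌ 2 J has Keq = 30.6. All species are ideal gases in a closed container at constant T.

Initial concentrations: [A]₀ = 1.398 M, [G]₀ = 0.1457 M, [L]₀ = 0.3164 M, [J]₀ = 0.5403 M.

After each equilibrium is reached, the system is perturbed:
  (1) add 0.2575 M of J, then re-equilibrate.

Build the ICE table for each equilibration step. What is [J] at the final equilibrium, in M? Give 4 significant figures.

Q₀ = 2.318 vs Keq = 30.6 ⇒ Q<K, forward
Step 1:
                  A         G         L         J
  I           1.398    0.1457    0.3164    0.5403
  C         -0.2754   -0.0918   -0.0918    0.1836
  E           1.123    0.0539    0.2246    0.7239
  solve Keq expr → x = 0.0918; check Q = 30.6
Then add 0.2575 M of J.
Step 2:
                  A         G         L         J
  I           1.123    0.0539    0.2246    0.9814
  C         0.05679   0.01893   0.01893  -0.03786
  E           1.179   0.07283    0.2435    0.9435
  solve Keq expr → x = -0.01893; check Q = 30.6

[J]_eq = 0.9435 M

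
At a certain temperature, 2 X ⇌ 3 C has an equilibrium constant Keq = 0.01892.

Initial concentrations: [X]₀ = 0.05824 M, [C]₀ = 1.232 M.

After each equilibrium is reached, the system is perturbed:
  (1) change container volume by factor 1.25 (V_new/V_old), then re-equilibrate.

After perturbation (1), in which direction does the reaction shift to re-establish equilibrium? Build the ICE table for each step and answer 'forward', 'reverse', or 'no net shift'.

Direction: forward

Q₀ = 551.3 vs Keq = 0.01892 ⇒ Q>K, reverse
Step 1:
                    X           C
  I           0.05824       1.232
  C            0.6767      -1.015
  E            0.7349       0.217
  solve Keq expr → x = -0.3383; check Q = 0.01892
Then change container volume by factor 1.25 (V_new/V_old).
Step 2:
                    X           C
  I            0.5879      0.1736
  C         -0.007828     0.01174
  E            0.5801      0.1853
  solve Keq expr → x = 0.003914; check Q = 0.01892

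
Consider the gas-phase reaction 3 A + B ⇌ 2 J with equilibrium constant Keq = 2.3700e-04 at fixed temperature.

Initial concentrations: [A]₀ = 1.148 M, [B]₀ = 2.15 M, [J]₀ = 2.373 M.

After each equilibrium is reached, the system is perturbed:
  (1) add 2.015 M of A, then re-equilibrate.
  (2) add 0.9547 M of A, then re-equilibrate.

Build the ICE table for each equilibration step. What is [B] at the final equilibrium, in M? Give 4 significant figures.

[B]_eq = 3.089 M

Q₀ = 1.731 vs Keq = 2.3700e-04 ⇒ Q>K, reverse
Step 1:
                    A           B           J
  I             1.148        2.15       2.373
  C             3.186       1.062      -2.124
  E             4.334       3.212      0.2489
  solve Keq expr → x = -1.062; check Q = 2.3700e-04
Then add 2.015 M of A.
Step 2:
                    A           B           J
  I             6.349       3.212      0.2489
  C           -0.2431    -0.08103      0.1621
  E             6.106       3.131       0.411
  solve Keq expr → x = 0.08103; check Q = 2.3700e-04
Then add 0.9547 M of A.
Step 3:
                    A           B           J
  I             7.061       3.131       0.411
  C           -0.1249    -0.04163     0.08325
  E             6.936       3.089      0.4943
  solve Keq expr → x = 0.04163; check Q = 2.3700e-04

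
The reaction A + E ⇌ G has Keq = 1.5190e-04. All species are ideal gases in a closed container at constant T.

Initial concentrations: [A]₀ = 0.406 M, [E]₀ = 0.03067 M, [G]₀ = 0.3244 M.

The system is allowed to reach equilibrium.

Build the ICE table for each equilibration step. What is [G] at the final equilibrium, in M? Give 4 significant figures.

[G]_eq = 3.9388e-05 M

Q₀ = 26.05 vs Keq = 1.5190e-04 ⇒ Q>K, reverse
Step 1:
                    A           E           G
  init          0.406     0.03067      0.3244
  Δ            0.3244      0.3244     -0.3244
  eq           0.7304       0.355  3.9388e-05
  solve Keq expr → x = -0.3244; check Q = 1.5190e-04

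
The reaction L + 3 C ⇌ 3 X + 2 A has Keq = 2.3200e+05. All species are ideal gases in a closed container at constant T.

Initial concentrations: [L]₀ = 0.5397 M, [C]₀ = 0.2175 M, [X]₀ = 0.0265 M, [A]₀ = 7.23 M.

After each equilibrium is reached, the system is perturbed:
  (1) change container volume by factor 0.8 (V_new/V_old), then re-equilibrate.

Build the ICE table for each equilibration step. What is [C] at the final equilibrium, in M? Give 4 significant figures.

[C]_eq = 0.02392 M

Q₀ = 0.1752 vs Keq = 2.3200e+05 ⇒ Q<K, forward
Step 1:
                    L           C           X           A
  I            0.5397      0.2175      0.0265        7.23
  C          -0.06654     -0.1996      0.1996      0.1331
  E            0.4732     0.01787      0.2261       7.363
  solve Keq expr → x = 0.06654; check Q = 2.3200e+05
Then change container volume by factor 0.8 (V_new/V_old).
Step 2:
                    L           C           X           A
  I            0.5914     0.02234      0.2827       9.204
  C        5.2721e-04    0.001582   -0.001582   -0.001054
  E             0.592     0.02392      0.2811       9.203
  solve Keq expr → x = -5.2721e-04; check Q = 2.3200e+05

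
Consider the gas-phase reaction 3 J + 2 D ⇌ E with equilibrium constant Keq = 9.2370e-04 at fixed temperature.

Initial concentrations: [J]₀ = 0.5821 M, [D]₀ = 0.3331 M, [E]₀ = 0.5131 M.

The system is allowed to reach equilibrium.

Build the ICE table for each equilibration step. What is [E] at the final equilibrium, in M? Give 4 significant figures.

[E]_eq = 0.01465 M

Q₀ = 23.45 vs Keq = 9.2370e-04 ⇒ Q>K, reverse
Step 1:
                   J          D          E
  I           0.5821     0.3331     0.5131
  C            1.495     0.9969    -0.4985
  E            2.077       1.33    0.01465
  solve Keq expr → x = -0.4985; check Q = 9.2370e-04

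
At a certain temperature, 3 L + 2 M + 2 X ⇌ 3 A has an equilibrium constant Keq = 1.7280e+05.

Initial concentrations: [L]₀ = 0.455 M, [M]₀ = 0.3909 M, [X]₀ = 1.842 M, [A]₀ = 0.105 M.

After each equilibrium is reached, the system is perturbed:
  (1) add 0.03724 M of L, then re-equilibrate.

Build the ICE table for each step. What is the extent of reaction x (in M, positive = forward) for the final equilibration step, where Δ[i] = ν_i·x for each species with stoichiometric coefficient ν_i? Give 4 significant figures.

Q₀ = 0.0237 vs Keq = 1.7280e+05 ⇒ Q<K, forward
Step 1:
                    L           M           X           A
  init          0.455      0.3909       1.842       0.105
  Δ           -0.4239     -0.2826     -0.2826      0.4239
  eq          0.03108      0.1083       1.559      0.5289
  solve Keq expr → x = 0.1413; check Q = 1.7280e+05
Then add 0.03724 M of L.
Step 2:
                    L           M           X           A
  init        0.06832      0.1083       1.559      0.5289
  Δ          -0.03028    -0.02019    -0.02019     0.03028
  eq          0.03804      0.0881       1.539      0.5592
  solve Keq expr → x = 0.01009; check Q = 1.7280e+05

x = 0.01009 M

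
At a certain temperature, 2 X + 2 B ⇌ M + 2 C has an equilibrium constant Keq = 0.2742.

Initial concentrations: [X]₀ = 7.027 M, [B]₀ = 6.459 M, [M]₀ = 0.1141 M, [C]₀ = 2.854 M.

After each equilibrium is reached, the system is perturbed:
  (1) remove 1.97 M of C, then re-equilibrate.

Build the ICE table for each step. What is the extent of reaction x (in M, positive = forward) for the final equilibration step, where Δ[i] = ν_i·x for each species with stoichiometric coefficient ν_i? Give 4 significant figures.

Q₀ = 4.5115e-04 vs Keq = 0.2742 ⇒ Q<K, forward
Step 1:
                  X         B         M         C
  init        7.027     6.459    0.1141     2.854
  Δ          -2.977    -2.977     1.489     2.977
  eq           4.05     3.482     1.603     5.831
  solve Keq expr → x = 1.489; check Q = 0.2742
Then remove 1.97 M of C.
Step 2:
                  X         B         M         C
  init         4.05     3.482     1.603     3.861
  Δ         -0.4296   -0.4296    0.2148    0.4296
  eq           3.62     3.052     1.818     4.291
  solve Keq expr → x = 0.2148; check Q = 0.2742

x = 0.2148 M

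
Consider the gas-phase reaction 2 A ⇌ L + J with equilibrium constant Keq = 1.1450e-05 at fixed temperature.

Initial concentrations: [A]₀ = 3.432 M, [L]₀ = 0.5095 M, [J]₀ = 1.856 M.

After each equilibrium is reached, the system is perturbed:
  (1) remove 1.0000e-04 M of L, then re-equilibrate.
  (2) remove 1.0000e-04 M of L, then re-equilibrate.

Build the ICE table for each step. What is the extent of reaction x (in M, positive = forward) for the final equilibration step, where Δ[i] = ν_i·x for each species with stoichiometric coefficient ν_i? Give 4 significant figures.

x = 9.9972e-05 M

Q₀ = 0.08028 vs Keq = 1.1450e-05 ⇒ Q>K, reverse
Step 1:
                   A          L          J
  I            3.432     0.5095      1.856
  C            1.019    -0.5093    -0.5093
  E            4.451 1.6842e-04      1.347
  solve Keq expr → x = -0.5093; check Q = 1.1450e-05
Then remove 1.0000e-04 M of L.
Step 2:
                   A          L          J
  I            4.451 6.8420e-05      1.347
  C       -1.9994e-04 9.9972e-05 9.9972e-05
  E             4.45 1.6839e-04      1.347
  solve Keq expr → x = 9.9972e-05; check Q = 1.1450e-05
Then remove 1.0000e-04 M of L.
Step 3:
                   A          L          J
  I             4.45 6.8393e-05      1.347
  C       -1.9994e-04 9.9972e-05 9.9972e-05
  E             4.45 1.6836e-04      1.347
  solve Keq expr → x = 9.9972e-05; check Q = 1.1450e-05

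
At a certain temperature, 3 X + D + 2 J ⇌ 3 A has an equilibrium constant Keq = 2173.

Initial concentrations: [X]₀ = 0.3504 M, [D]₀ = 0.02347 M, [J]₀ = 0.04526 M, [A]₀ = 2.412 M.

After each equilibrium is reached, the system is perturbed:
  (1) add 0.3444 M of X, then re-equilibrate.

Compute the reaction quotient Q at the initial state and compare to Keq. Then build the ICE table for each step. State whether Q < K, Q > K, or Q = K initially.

Q₀ = 6.7842e+06 vs Keq = 2173 ⇒ Q>K, reverse
Step 1:
                   X          D          J          A
  Initial     0.3504    0.02347    0.04526      2.412
  Change       0.356     0.1187     0.2373     -0.356
  Equil       0.7064     0.1421     0.2826      2.056
  solve Keq expr → x = -0.1187; check Q = 2173
Then add 0.3444 M of X.
Step 2:
                   X          D          J          A
  Initial      1.051     0.1421     0.2826      2.056
  Change    -0.09588   -0.03196   -0.06392    0.09588
  Equil       0.9549     0.1102     0.2187      2.152
  solve Keq expr → x = 0.03196; check Q = 2173

Q₀ = 6.7842e+06; Q > K (proceeds reverse)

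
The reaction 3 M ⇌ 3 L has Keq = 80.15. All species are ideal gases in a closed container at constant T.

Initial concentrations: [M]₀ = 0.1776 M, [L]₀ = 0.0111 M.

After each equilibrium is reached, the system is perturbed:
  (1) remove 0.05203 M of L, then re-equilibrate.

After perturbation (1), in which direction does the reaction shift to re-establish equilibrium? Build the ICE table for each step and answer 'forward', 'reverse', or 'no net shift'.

Direction: forward

Q₀ = 2.4414e-04 vs Keq = 80.15 ⇒ Q<K, forward
Step 1:
                   M          L
  Initial     0.1776     0.0111
  Change     -0.1421     0.1421
  Equil      0.03553     0.1532
  solve Keq expr → x = 0.04736; check Q = 80.15
Then remove 0.05203 M of L.
Step 2:
                   M          L
  Initial    0.03553     0.1011
  Change   -0.009796   0.009796
  Equil      0.02573     0.1109
  solve Keq expr → x = 0.003265; check Q = 80.15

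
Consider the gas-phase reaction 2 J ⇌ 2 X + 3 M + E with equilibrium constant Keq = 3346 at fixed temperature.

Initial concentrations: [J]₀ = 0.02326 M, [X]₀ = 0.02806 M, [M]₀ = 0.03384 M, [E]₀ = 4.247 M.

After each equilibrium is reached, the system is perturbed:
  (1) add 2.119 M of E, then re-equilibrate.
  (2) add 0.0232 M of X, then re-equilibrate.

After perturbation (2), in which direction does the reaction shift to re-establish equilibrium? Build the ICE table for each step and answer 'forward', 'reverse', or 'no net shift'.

Q₀ = 2.3951e-04 vs Keq = 3346 ⇒ Q<K, forward
Step 1:
                   J          X          M          E
  init       0.02326    0.02806    0.03384      4.247
  Δ         -0.02323    0.02323    0.03484    0.01161
  eq      3.2933e-05    0.05129    0.06868      4.259
  solve Keq expr → x = 0.01161; check Q = 3346
Then add 2.119 M of E.
Step 2:
                   J          X          M          E
  init    3.2933e-05    0.05129    0.06868      6.378
  Δ       7.3535e-06 -7.3535e-06 -1.1030e-05 -3.6767e-06
  eq      4.0286e-05    0.05128    0.06867      6.378
  solve Keq expr → x = -3.6767e-06; check Q = 3346
Then add 0.0232 M of X.
Step 3:
                   J          X          M          E
  init    4.0286e-05    0.07448    0.06867      6.378
  Δ       1.8177e-05 -1.8177e-05 -2.7266e-05 -9.0886e-06
  eq      5.8464e-05    0.07446    0.06864      6.378
  solve Keq expr → x = -9.0886e-06; check Q = 3346

Direction: reverse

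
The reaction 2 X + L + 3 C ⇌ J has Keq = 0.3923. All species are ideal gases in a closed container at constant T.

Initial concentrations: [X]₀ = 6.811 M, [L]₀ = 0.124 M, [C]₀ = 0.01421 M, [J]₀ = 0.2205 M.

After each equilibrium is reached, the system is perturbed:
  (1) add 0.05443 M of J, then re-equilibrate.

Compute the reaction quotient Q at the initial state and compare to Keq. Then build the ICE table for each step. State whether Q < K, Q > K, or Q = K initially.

Q₀ = 1.3359e+04; Q > K (proceeds reverse)

Q₀ = 1.3359e+04 vs Keq = 0.3923 ⇒ Q>K, reverse
Step 1:
                   X          L          C          J
  init         6.811      0.124    0.01421     0.2205
  Δ            0.195    0.09749     0.2925   -0.09749
  eq           7.006     0.2215     0.3067      0.123
  solve Keq expr → x = -0.09749; check Q = 0.3923
Then add 0.05443 M of J.
Step 2:
                   X          L          C          J
  init         7.006     0.2215     0.3067     0.1774
  Δ          0.01886   0.009429    0.02829  -0.009429
  eq           7.025     0.2309      0.335      0.168
  solve Keq expr → x = -0.009429; check Q = 0.3923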